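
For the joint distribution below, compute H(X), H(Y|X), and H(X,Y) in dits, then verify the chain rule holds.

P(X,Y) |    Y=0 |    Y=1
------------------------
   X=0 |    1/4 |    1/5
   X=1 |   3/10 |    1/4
H(X,Y) = 0.5977, H(X) = 0.2989, H(Y|X) = 0.2988 (all in dits)

Chain rule: H(X,Y) = H(X) + H(Y|X)

Left side — joint entropy directly:
H(X,Y) = -Σ p(x,y) log p(x,y) = 0.5977 dits

Right side — compute H(Y|X) from the conditional distributions:
P(X) = (9/20, 11/20), so H(X) = 0.2989 dits
H(Y|X) = Σ_x P(X=x) · H(Y|X=x):
  P(Y|X=0) = (5/9, 4/9), H(Y|X=0) = 0.2983, weight P(X=0) = 9/20
  P(Y|X=1) = (6/11, 5/11), H(Y|X=1) = 0.2992, weight P(X=1) = 11/20
H(Y|X) = 0.2988 dits

H(X) + H(Y|X) = 0.2989 + 0.2988 = 0.5977 dits

Both sides equal 0.5977 dits. ✓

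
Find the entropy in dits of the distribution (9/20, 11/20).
0.2989 dits

Shannon entropy is H(X) = -Σ p(x) log p(x).

For P = (9/20, 11/20):
H = -9/20 × log_10(9/20) -11/20 × log_10(11/20)
H = 0.2989 dits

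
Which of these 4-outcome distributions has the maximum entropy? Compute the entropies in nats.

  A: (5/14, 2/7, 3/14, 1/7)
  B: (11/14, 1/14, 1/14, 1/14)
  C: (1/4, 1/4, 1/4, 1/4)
C

For a discrete distribution over n outcomes, entropy is maximized by the uniform distribution.

Computing entropies:
H(A) = 1.3337 nats
H(B) = 0.7550 nats
H(C) = 1.3863 nats

The uniform distribution (where all probabilities equal 1/4) achieves the maximum entropy of log_e(4) = 1.3863 nats.

Distribution C has the highest entropy.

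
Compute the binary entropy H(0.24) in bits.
0.7950 bits

The binary entropy function is:
H(p) = -p log(p) - (1-p) log(1-p)

H(0.24) = -0.24 × log_2(0.24) - 0.76 × log_2(0.76)
H(0.24) = 0.7950 bits

Note: Binary entropy is maximized at p=0.5 (H=1 bit) and minimized at p=0 or p=1 (H=0).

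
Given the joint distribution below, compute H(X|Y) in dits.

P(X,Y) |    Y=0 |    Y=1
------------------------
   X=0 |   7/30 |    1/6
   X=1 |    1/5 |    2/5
0.2790 dits

Using the chain rule: H(X|Y) = H(X,Y) - H(Y)

First, compute H(X,Y) = 0.5761 dits

Marginal P(Y) = (13/30, 17/30)
H(Y) = 0.2972 dits

H(X|Y) = H(X,Y) - H(Y) = 0.5761 - 0.2972 = 0.2790 dits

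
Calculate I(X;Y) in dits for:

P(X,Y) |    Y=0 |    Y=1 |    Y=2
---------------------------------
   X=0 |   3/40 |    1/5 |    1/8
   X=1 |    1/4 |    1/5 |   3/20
0.0133 dits

Mutual information: I(X;Y) = H(X) + H(Y) - H(X,Y)

Marginals:
P(X) = (2/5, 3/5), H(X) = 0.2923 dits
P(Y) = (13/40, 2/5, 11/40), H(Y) = 0.4720 dits

Joint entropy: H(X,Y) = 0.7509 dits

I(X;Y) = 0.2923 + 0.4720 - 0.7509 = 0.0133 dits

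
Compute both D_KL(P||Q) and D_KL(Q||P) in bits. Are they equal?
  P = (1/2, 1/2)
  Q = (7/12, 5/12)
D_KL(P||Q) = 0.0203, D_KL(Q||P) = 0.0201

KL divergence is not symmetric: D_KL(P||Q) ≠ D_KL(Q||P) in general.

D_KL(P||Q) = 0.0203 bits
D_KL(Q||P) = 0.0201 bits

No, they are not equal!

This asymmetry is why KL divergence is not a true distance metric.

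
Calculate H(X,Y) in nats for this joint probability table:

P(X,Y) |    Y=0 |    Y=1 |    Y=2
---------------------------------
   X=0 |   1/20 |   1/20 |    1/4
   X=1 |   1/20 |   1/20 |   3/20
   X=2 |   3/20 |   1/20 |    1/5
1.9865 nats

Joint entropy is H(X,Y) = -Σ_{x,y} p(x,y) log p(x,y).

Summing over all non-zero entries:
H(X,Y) = -[1/20·log_e(1/20) + 1/20·log_e(1/20) + 1/4·log_e(1/4) + 1/20·log_e(1/20) + 1/20·log_e(1/20) + 3/20·log_e(3/20) + 3/20·log_e(3/20) + 1/20·log_e(1/20) + 1/5·log_e(1/5)]
H(X,Y) = 1.9865 nats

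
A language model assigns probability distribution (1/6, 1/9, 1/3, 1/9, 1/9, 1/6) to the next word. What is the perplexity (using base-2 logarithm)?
5.4514

Perplexity is 2^H (or exp(H) for natural log).

First, H = -Σ p log p = 2.4466 bits
Perplexity = 2^2.4466 = 5.4514

Interpretation: The model's uncertainty is equivalent to choosing uniformly among 5.5 options.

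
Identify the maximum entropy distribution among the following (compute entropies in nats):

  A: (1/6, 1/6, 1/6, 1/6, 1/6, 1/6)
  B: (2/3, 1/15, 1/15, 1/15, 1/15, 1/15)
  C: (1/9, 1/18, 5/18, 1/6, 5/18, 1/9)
A

For a discrete distribution over n outcomes, entropy is maximized by the uniform distribution.

Computing entropies:
H(A) = 1.7918 nats
H(B) = 1.1730 nats
H(C) = 1.6591 nats

The uniform distribution (where all probabilities equal 1/6) achieves the maximum entropy of log_e(6) = 1.7918 nats.

Distribution A has the highest entropy.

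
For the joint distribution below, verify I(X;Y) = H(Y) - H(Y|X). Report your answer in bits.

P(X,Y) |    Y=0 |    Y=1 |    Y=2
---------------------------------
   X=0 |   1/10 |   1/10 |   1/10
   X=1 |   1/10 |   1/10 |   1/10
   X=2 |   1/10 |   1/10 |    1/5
I(X;Y) = 0.0200 bits

Mutual information has multiple equivalent forms:
- I(X;Y) = H(X) - H(X|Y)
- I(X;Y) = H(Y) - H(Y|X)
- I(X;Y) = H(X) + H(Y) - H(X,Y)

Computing all quantities:
H(X) = 1.5710, H(Y) = 1.5710, H(X,Y) = 3.1219
H(X|Y) = 1.5510, H(Y|X) = 1.5510

Verification:
H(X) - H(X|Y) = 1.5710 - 1.5510 = 0.0200
H(Y) - H(Y|X) = 1.5710 - 1.5510 = 0.0200
H(X) + H(Y) - H(X,Y) = 1.5710 + 1.5710 - 3.1219 = 0.0200

All forms give I(X;Y) = 0.0200 bits. ✓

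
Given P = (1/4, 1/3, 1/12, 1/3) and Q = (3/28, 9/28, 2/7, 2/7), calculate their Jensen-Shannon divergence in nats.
0.0450 nats

Jensen-Shannon divergence is:
JSD(P||Q) = 0.5 × D_KL(P||M) + 0.5 × D_KL(Q||M)
where M = 0.5 × (P + Q) is the mixture distribution.

M = 0.5 × (1/4, 1/3, 1/12, 1/3) + 0.5 × (3/28, 9/28, 2/7, 2/7) = (5/28, 0.327381, 0.184524, 0.309524)

D_KL(P||M) = 0.0486 nats
D_KL(Q||M) = 0.0414 nats

JSD(P||Q) = 0.5 × 0.0486 + 0.5 × 0.0414 = 0.0450 nats

Unlike KL divergence, JSD is symmetric and bounded: 0 ≤ JSD ≤ log(2).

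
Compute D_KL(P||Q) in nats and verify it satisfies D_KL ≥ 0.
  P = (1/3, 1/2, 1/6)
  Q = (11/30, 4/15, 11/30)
0.1511 nats

KL divergence satisfies the Gibbs inequality: D_KL(P||Q) ≥ 0 for all distributions P, Q.

D_KL(P||Q) = Σ p(x) log(p(x)/q(x))
Term by term:
  x=0: 1/3 × log_e[(1/3)/(11/30)] = -0.0318
  x=1: 1/2 × log_e[(1/2)/(4/15)] = 0.3143
  x=2: 1/6 × log_e[(1/6)/(11/30)] = -0.1314
D_KL(P||Q) = 0.1511 nats

D_KL(P||Q) = 0.1511 ≥ 0 ✓

This non-negativity is a fundamental property: relative entropy cannot be negative because it measures how different Q is from P.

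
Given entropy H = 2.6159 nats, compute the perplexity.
13.6795

Perplexity is e^H (or exp(H) for natural log).

H = 2.6159 nats
Perplexity = e^2.6159 = 13.6795

Interpretation: The model's uncertainty is equivalent to choosing uniformly among 13.7 options.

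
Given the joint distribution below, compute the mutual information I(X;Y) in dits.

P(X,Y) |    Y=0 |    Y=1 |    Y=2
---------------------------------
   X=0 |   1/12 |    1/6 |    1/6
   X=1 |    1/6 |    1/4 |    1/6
0.0037 dits

Mutual information: I(X;Y) = H(X) + H(Y) - H(X,Y)

Marginals:
P(X) = (5/12, 7/12), H(X) = 0.2950 dits
P(Y) = (1/4, 5/12, 1/3), H(Y) = 0.4680 dits

Joint entropy: H(X,Y) = 0.7592 dits

I(X;Y) = 0.2950 + 0.4680 - 0.7592 = 0.0037 dits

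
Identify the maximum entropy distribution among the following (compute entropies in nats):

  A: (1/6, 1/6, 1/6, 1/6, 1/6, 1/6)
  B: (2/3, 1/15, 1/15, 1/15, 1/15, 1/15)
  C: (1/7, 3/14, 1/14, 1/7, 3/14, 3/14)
A

For a discrete distribution over n outcomes, entropy is maximized by the uniform distribution.

Computing entropies:
H(A) = 1.7918 nats
H(B) = 1.1730 nats
H(C) = 1.7348 nats

The uniform distribution (where all probabilities equal 1/6) achieves the maximum entropy of log_e(6) = 1.7918 nats.

Distribution A has the highest entropy.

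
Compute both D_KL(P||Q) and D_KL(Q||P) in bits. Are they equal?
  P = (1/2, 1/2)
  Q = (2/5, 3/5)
D_KL(P||Q) = 0.0294, D_KL(Q||P) = 0.0290

KL divergence is not symmetric: D_KL(P||Q) ≠ D_KL(Q||P) in general.

D_KL(P||Q) = 0.0294 bits
D_KL(Q||P) = 0.0290 bits

No, they are not equal!

This asymmetry is why KL divergence is not a true distance metric.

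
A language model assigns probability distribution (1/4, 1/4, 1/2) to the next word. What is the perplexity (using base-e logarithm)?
2.8284

Perplexity is e^H (or exp(H) for natural log).

First, H = -Σ p log p = 1.0397 nats
Perplexity = e^1.0397 = 2.8284

Interpretation: The model's uncertainty is equivalent to choosing uniformly among 2.8 options.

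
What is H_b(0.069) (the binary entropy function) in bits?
0.3622 bits

The binary entropy function is:
H(p) = -p log(p) - (1-p) log(1-p)

H(0.069) = -0.069 × log_2(0.069) - 0.931 × log_2(0.931)
H(0.069) = 0.3622 bits

Note: Binary entropy is maximized at p=0.5 (H=1 bit) and minimized at p=0 or p=1 (H=0).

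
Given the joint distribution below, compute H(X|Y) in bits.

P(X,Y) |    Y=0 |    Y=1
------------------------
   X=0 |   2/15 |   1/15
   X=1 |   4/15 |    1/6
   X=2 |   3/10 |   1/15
1.4876 bits

Using the chain rule: H(X|Y) = H(X,Y) - H(Y)

First, compute H(X,Y) = 2.3689 bits

Marginal P(Y) = (7/10, 3/10)
H(Y) = 0.8813 bits

H(X|Y) = H(X,Y) - H(Y) = 2.3689 - 0.8813 = 1.4876 bits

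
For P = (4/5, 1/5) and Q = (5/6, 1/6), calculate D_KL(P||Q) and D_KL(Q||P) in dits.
D_KL(P||Q) = 0.0017, D_KL(Q||P) = 0.0016

KL divergence is not symmetric: D_KL(P||Q) ≠ D_KL(Q||P) in general.

D_KL(P||Q) = 0.0017 dits
D_KL(Q||P) = 0.0016 dits

No, they are not equal!

This asymmetry is why KL divergence is not a true distance metric.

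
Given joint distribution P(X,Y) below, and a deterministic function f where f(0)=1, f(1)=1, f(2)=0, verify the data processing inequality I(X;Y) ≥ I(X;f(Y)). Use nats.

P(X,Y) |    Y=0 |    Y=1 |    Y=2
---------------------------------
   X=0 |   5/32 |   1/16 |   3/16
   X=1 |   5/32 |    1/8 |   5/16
I(X;Y) = 0.0087, I(X;f(Y)) = 0.0020, inequality holds: 0.0087 ≥ 0.0020

Data Processing Inequality: For any Markov chain X → Y → Z, we have I(X;Y) ≥ I(X;Z).

Here Z = f(Y) is a deterministic function of Y, forming X → Y → Z.

Original I(X;Y) = 0.0087 nats

After applying f:
P(X,Z) where Z=f(Y):
- P(X,Z=0) = P(X,Y=2)
- P(X,Z=1) = P(X,Y=0) + P(X,Y=1)

I(X;Z) = I(X;f(Y)) = 0.0020 nats

Verification: 0.0087 ≥ 0.0020 ✓

Information cannot be created by processing; the function f can only lose information about X.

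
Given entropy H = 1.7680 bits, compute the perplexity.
3.4058

Perplexity is 2^H (or exp(H) for natural log).

H = 1.7680 bits
Perplexity = 2^1.7680 = 3.4058

Interpretation: The model's uncertainty is equivalent to choosing uniformly among 3.4 options.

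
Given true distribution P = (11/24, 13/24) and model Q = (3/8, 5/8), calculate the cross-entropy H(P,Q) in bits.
1.0158 bits

Cross-entropy: H(P,Q) = -Σ p(x) log q(x)

Alternatively: H(P,Q) = H(P) + D_KL(P||Q)
H(P) = 0.9950 bits
D_KL(P||Q) = 0.0209 bits

H(P,Q) = 0.9950 + 0.0209 = 1.0158 bits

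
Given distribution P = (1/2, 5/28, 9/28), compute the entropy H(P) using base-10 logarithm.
0.4426 dits

Shannon entropy is H(X) = -Σ p(x) log p(x).

For P = (1/2, 5/28, 9/28):
H = -1/2 × log_10(1/2) -5/28 × log_10(5/28) -9/28 × log_10(9/28)
H = 0.4426 dits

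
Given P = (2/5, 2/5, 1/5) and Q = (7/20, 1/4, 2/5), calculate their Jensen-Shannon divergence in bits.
0.0383 bits

Jensen-Shannon divergence is:
JSD(P||Q) = 0.5 × D_KL(P||M) + 0.5 × D_KL(Q||M)
where M = 0.5 × (P + Q) is the mixture distribution.

M = 0.5 × (2/5, 2/5, 1/5) + 0.5 × (7/20, 1/4, 2/5) = (3/8, 13/40, 3/10)

D_KL(P||M) = 0.0401 bits
D_KL(Q||M) = 0.0365 bits

JSD(P||Q) = 0.5 × 0.0401 + 0.5 × 0.0365 = 0.0383 bits

Unlike KL divergence, JSD is symmetric and bounded: 0 ≤ JSD ≤ log(2).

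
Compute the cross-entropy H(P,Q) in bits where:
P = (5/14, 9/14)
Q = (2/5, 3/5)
0.9459 bits

Cross-entropy: H(P,Q) = -Σ p(x) log q(x)

Alternatively: H(P,Q) = H(P) + D_KL(P||Q)
H(P) = 0.9403 bits
D_KL(P||Q) = 0.0056 bits

H(P,Q) = 0.9403 + 0.0056 = 0.9459 bits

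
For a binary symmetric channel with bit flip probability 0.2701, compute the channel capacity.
0.1584 bits

For a binary symmetric channel (BSC) with error probability p:
Capacity C = 1 - H(p) bits per symbol

where H(p) = -p log₂(p) - (1-p) log₂(1-p) is the binary entropy function.

H(0.2701) = 0.8416 bits
C = 1 - 0.8416 = 0.1584 bits per symbol

This means we can reliably transmit up to 0.1584 bits of information per channel use.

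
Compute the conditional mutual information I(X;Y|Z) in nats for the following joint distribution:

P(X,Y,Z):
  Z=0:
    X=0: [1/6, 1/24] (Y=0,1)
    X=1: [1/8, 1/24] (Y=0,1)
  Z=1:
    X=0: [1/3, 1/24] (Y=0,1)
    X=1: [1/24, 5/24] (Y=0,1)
0.1778 nats

Conditional mutual information: I(X;Y|Z) = H(X|Z) + H(Y|Z) - H(X,Y|Z)

H(Z) = 0.6616
H(X,Z) = 1.3398 → H(X|Z) = 0.6782
H(Y,Z) = 1.2808 → H(Y|Z) = 0.6193
H(X,Y,Z) = 1.7812 → H(X,Y|Z) = 1.1197

I(X;Y|Z) = 0.6782 + 0.6193 - 1.1197 = 0.1778 nats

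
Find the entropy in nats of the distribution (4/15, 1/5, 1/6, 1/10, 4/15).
1.5557 nats

Shannon entropy is H(X) = -Σ p(x) log p(x).

For P = (4/15, 1/5, 1/6, 1/10, 4/15):
H = -4/15 × log_e(4/15) -1/5 × log_e(1/5) -1/6 × log_e(1/6) -1/10 × log_e(1/10) -4/15 × log_e(4/15)
H = 1.5557 nats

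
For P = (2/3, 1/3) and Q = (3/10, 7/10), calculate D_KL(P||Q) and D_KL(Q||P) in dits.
D_KL(P||Q) = 0.1238, D_KL(Q||P) = 0.1215

KL divergence is not symmetric: D_KL(P||Q) ≠ D_KL(Q||P) in general.

D_KL(P||Q) = 0.1238 dits
D_KL(Q||P) = 0.1215 dits

No, they are not equal!

This asymmetry is why KL divergence is not a true distance metric.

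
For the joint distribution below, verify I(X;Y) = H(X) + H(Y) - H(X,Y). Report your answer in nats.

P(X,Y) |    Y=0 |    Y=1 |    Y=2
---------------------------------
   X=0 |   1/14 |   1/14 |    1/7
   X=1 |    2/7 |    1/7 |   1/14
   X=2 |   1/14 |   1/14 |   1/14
I(X;Y) = 0.0687 nats

Mutual information has multiple equivalent forms:
- I(X;Y) = H(X) - H(X|Y)
- I(X;Y) = H(Y) - H(Y|X)
- I(X;Y) = H(X) + H(Y) - H(X,Y)

Computing all quantities:
H(X) = 1.0346, H(Y) = 1.0790, H(X,Y) = 2.0449
H(X|Y) = 0.9659, H(Y|X) = 1.0103

Verification:
H(X) - H(X|Y) = 1.0346 - 0.9659 = 0.0687
H(Y) - H(Y|X) = 1.0790 - 1.0103 = 0.0687
H(X) + H(Y) - H(X,Y) = 1.0346 + 1.0790 - 2.0449 = 0.0687

All forms give I(X;Y) = 0.0687 nats. ✓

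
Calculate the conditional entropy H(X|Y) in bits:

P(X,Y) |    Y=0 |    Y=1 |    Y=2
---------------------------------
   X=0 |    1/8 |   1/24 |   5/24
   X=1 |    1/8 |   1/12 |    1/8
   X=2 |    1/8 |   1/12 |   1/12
1.5304 bits

Using the chain rule: H(X|Y) = H(X,Y) - H(Y)

First, compute H(X,Y) = 3.0587 bits

Marginal P(Y) = (3/8, 5/24, 5/12)
H(Y) = 1.5284 bits

H(X|Y) = H(X,Y) - H(Y) = 3.0587 - 1.5284 = 1.5304 bits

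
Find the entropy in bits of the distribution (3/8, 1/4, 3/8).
1.5613 bits

Shannon entropy is H(X) = -Σ p(x) log p(x).

For P = (3/8, 1/4, 3/8):
H = -3/8 × log_2(3/8) -1/4 × log_2(1/4) -3/8 × log_2(3/8)
H = 1.5613 bits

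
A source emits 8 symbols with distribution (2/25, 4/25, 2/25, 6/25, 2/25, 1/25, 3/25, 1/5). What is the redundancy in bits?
0.1911 bits

Redundancy measures how far a source is from maximum entropy:
R = H_max - H(X)

Maximum entropy for 8 symbols: H_max = log_2(8) = 3.0000 bits
Actual entropy: H(X) = 2.8089 bits
Redundancy: R = 3.0000 - 2.8089 = 0.1911 bits

This redundancy represents potential for compression: the source could be compressed by 0.1911 bits per symbol.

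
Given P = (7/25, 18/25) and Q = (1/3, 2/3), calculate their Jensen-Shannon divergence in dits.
0.0007 dits

Jensen-Shannon divergence is:
JSD(P||Q) = 0.5 × D_KL(P||M) + 0.5 × D_KL(Q||M)
where M = 0.5 × (P + Q) is the mixture distribution.

M = 0.5 × (7/25, 18/25) + 0.5 × (1/3, 2/3) = (0.306667, 0.693333)

D_KL(P||M) = 0.0007 dits
D_KL(Q||M) = 0.0007 dits

JSD(P||Q) = 0.5 × 0.0007 + 0.5 × 0.0007 = 0.0007 dits

Unlike KL divergence, JSD is symmetric and bounded: 0 ≤ JSD ≤ log(2).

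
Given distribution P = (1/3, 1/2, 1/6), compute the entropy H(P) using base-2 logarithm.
1.4591 bits

Shannon entropy is H(X) = -Σ p(x) log p(x).

For P = (1/3, 1/2, 1/6):
H = -1/3 × log_2(1/3) -1/2 × log_2(1/2) -1/6 × log_2(1/6)
H = 1.4591 bits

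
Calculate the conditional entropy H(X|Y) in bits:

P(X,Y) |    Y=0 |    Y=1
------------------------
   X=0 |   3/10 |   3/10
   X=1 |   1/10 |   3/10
0.9245 bits

Using the chain rule: H(X|Y) = H(X,Y) - H(Y)

First, compute H(X,Y) = 1.8955 bits

Marginal P(Y) = (2/5, 3/5)
H(Y) = 0.9710 bits

H(X|Y) = H(X,Y) - H(Y) = 1.8955 - 0.9710 = 0.9245 bits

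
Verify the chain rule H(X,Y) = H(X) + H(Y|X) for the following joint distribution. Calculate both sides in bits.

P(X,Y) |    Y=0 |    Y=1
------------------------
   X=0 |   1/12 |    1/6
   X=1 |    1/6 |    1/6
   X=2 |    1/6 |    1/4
H(X,Y) = 2.5221, H(X) = 1.5546, H(Y|X) = 0.9675 (all in bits)

Chain rule: H(X,Y) = H(X) + H(Y|X)

Left side — joint entropy directly:
H(X,Y) = -Σ p(x,y) log p(x,y) = 2.5221 bits

Right side — compute H(Y|X) from the conditional distributions:
P(X) = (1/4, 1/3, 5/12), so H(X) = 1.5546 bits
H(Y|X) = Σ_x P(X=x) · H(Y|X=x):
  P(Y|X=0) = (1/3, 2/3), H(Y|X=0) = 0.9183, weight P(X=0) = 1/4
  P(Y|X=1) = (1/2, 1/2), H(Y|X=1) = 1.0000, weight P(X=1) = 1/3
  P(Y|X=2) = (2/5, 3/5), H(Y|X=2) = 0.9710, weight P(X=2) = 5/12
H(Y|X) = 0.9675 bits

H(X) + H(Y|X) = 1.5546 + 0.9675 = 2.5221 bits

Both sides equal 2.5221 bits. ✓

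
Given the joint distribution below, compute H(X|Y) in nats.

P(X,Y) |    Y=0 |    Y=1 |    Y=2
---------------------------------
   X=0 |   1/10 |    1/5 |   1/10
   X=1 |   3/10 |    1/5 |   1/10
0.6408 nats

Using the chain rule: H(X|Y) = H(X,Y) - H(Y)

First, compute H(X,Y) = 1.6957 nats

Marginal P(Y) = (2/5, 2/5, 1/5)
H(Y) = 1.0549 nats

H(X|Y) = H(X,Y) - H(Y) = 1.6957 - 1.0549 = 0.6408 nats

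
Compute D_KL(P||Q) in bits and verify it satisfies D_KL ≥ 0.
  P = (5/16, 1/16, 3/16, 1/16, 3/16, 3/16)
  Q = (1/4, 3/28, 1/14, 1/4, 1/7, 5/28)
0.2748 bits

KL divergence satisfies the Gibbs inequality: D_KL(P||Q) ≥ 0 for all distributions P, Q.

D_KL(P||Q) = Σ p(x) log(p(x)/q(x))
Term by term:
  x=0: 5/16 × log_2[(5/16)/(1/4)] = 0.1006
  x=1: 1/16 × log_2[(1/16)/(3/28)] = -0.0486
  x=2: 3/16 × log_2[(3/16)/(1/14)] = 0.2611
  x=3: 1/16 × log_2[(1/16)/(1/4)] = -0.1250
  x=4: 3/16 × log_2[(3/16)/(1/7)] = 0.0736
  x=5: 3/16 × log_2[(3/16)/(5/28)] = 0.0132
D_KL(P||Q) = 0.2748 bits

D_KL(P||Q) = 0.2748 ≥ 0 ✓

This non-negativity is a fundamental property: relative entropy cannot be negative because it measures how different Q is from P.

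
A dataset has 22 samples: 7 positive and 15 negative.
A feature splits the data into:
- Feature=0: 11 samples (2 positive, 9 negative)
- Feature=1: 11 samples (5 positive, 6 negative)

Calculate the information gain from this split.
0.0634 bits

Information Gain = H(Y) - H(Y|Feature)

Before split:
P(positive) = 7/22 = 0.3182
H(Y) = 0.9024 bits

After split:
Feature=0: H = 0.6840 bits (weight = 11/22)
Feature=1: H = 0.9940 bits (weight = 11/22)
H(Y|Feature) = (11/22)×0.6840 + (11/22)×0.9940 = 0.8390 bits

Information Gain = 0.9024 - 0.8390 = 0.0634 bits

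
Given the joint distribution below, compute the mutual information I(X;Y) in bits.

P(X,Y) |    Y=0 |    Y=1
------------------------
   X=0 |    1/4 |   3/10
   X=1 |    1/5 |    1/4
0.0001 bits

Mutual information: I(X;Y) = H(X) + H(Y) - H(X,Y)

Marginals:
P(X) = (11/20, 9/20), H(X) = 0.9928 bits
P(Y) = (9/20, 11/20), H(Y) = 0.9928 bits

Joint entropy: H(X,Y) = 1.9855 bits

I(X;Y) = 0.9928 + 0.9928 - 1.9855 = 0.0001 bits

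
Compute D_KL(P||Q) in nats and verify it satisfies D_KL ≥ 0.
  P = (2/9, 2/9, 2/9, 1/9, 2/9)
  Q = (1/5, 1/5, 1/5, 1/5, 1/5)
0.0283 nats

KL divergence satisfies the Gibbs inequality: D_KL(P||Q) ≥ 0 for all distributions P, Q.

D_KL(P||Q) = Σ p(x) log(p(x)/q(x))
Term by term:
  x=0: 2/9 × log_e[(2/9)/(1/5)] = 0.0234
  x=1: 2/9 × log_e[(2/9)/(1/5)] = 0.0234
  x=2: 2/9 × log_e[(2/9)/(1/5)] = 0.0234
  x=3: 1/9 × log_e[(1/9)/(1/5)] = -0.0653
  x=4: 2/9 × log_e[(2/9)/(1/5)] = 0.0234
D_KL(P||Q) = 0.0283 nats

D_KL(P||Q) = 0.0283 ≥ 0 ✓

This non-negativity is a fundamental property: relative entropy cannot be negative because it measures how different Q is from P.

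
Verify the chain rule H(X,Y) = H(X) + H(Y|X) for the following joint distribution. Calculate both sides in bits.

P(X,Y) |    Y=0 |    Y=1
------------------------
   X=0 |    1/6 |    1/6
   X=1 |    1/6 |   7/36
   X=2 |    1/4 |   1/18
H(X,Y) = 2.4835, H(X) = 1.5816, H(Y|X) = 0.9019 (all in bits)

Chain rule: H(X,Y) = H(X) + H(Y|X)

Left side — joint entropy directly:
H(X,Y) = -Σ p(x,y) log p(x,y) = 2.4835 bits

Right side — compute H(Y|X) from the conditional distributions:
P(X) = (1/3, 13/36, 11/36), so H(X) = 1.5816 bits
H(Y|X) = Σ_x P(X=x) · H(Y|X=x):
  P(Y|X=0) = (1/2, 1/2), H(Y|X=0) = 1.0000, weight P(X=0) = 1/3
  P(Y|X=1) = (6/13, 7/13), H(Y|X=1) = 0.9957, weight P(X=1) = 13/36
  P(Y|X=2) = (9/11, 2/11), H(Y|X=2) = 0.6840, weight P(X=2) = 11/36
H(Y|X) = 0.9019 bits

H(X) + H(Y|X) = 1.5816 + 0.9019 = 2.4835 bits

Both sides equal 2.4835 bits. ✓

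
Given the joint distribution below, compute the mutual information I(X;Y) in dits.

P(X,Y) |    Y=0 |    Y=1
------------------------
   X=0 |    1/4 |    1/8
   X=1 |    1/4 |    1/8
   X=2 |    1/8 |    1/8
0.0047 dits

Mutual information: I(X;Y) = H(X) + H(Y) - H(X,Y)

Marginals:
P(X) = (3/8, 3/8, 1/4), H(X) = 0.4700 dits
P(Y) = (5/8, 3/8), H(Y) = 0.2873 dits

Joint entropy: H(X,Y) = 0.7526 dits

I(X;Y) = 0.4700 + 0.2873 - 0.7526 = 0.0047 dits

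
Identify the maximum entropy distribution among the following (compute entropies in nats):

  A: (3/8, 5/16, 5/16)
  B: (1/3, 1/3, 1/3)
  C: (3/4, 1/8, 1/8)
B

For a discrete distribution over n outcomes, entropy is maximized by the uniform distribution.

Computing entropies:
H(A) = 1.0948 nats
H(B) = 1.0986 nats
H(C) = 0.7356 nats

The uniform distribution (where all probabilities equal 1/3) achieves the maximum entropy of log_e(3) = 1.0986 nats.

Distribution B has the highest entropy.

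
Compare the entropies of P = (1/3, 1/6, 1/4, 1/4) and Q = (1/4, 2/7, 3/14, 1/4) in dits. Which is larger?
Q

Computing entropies in dits:
H(P) = 0.5898
H(Q) = 0.5998

Distribution Q has higher entropy.

Intuition: The distribution closer to uniform (more spread out) has higher entropy.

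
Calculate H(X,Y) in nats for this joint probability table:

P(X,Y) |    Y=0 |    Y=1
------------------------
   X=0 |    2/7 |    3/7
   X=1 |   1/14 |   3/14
1.2397 nats

Joint entropy is H(X,Y) = -Σ_{x,y} p(x,y) log p(x,y).

Summing over all non-zero entries:
H(X,Y) = -[2/7·log_e(2/7) + 3/7·log_e(3/7) + 1/14·log_e(1/14) + 3/14·log_e(3/14)]
H(X,Y) = 1.2397 nats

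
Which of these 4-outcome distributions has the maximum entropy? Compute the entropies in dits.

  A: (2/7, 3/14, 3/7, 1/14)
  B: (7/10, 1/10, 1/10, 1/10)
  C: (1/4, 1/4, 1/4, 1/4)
C

For a discrete distribution over n outcomes, entropy is maximized by the uniform distribution.

Computing entropies:
H(A) = 0.5384 dits
H(B) = 0.4084 dits
H(C) = 0.6021 dits

The uniform distribution (where all probabilities equal 1/4) achieves the maximum entropy of log_10(4) = 0.6021 dits.

Distribution C has the highest entropy.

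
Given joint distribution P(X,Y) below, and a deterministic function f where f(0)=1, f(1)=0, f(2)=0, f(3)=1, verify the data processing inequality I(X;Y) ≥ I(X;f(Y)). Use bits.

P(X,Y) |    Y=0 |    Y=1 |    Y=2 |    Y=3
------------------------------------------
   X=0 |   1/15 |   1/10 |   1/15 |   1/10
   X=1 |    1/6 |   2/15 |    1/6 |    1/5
I(X;Y) = 0.0101, I(X;f(Y)) = 0.0016, inequality holds: 0.0101 ≥ 0.0016

Data Processing Inequality: For any Markov chain X → Y → Z, we have I(X;Y) ≥ I(X;Z).

Here Z = f(Y) is a deterministic function of Y, forming X → Y → Z.

Original I(X;Y) = 0.0101 bits

After applying f:
P(X,Z) where Z=f(Y):
- P(X,Z=0) = P(X,Y=1) + P(X,Y=2)
- P(X,Z=1) = P(X,Y=0) + P(X,Y=3)

I(X;Z) = I(X;f(Y)) = 0.0016 bits

Verification: 0.0101 ≥ 0.0016 ✓

Information cannot be created by processing; the function f can only lose information about X.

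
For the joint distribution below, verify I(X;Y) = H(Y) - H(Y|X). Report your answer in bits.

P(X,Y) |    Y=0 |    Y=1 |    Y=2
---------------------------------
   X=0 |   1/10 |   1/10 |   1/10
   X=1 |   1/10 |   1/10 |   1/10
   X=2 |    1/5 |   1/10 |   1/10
I(X;Y) = 0.0200 bits

Mutual information has multiple equivalent forms:
- I(X;Y) = H(X) - H(X|Y)
- I(X;Y) = H(Y) - H(Y|X)
- I(X;Y) = H(X) + H(Y) - H(X,Y)

Computing all quantities:
H(X) = 1.5710, H(Y) = 1.5710, H(X,Y) = 3.1219
H(X|Y) = 1.5510, H(Y|X) = 1.5510

Verification:
H(X) - H(X|Y) = 1.5710 - 1.5510 = 0.0200
H(Y) - H(Y|X) = 1.5710 - 1.5510 = 0.0200
H(X) + H(Y) - H(X,Y) = 1.5710 + 1.5710 - 3.1219 = 0.0200

All forms give I(X;Y) = 0.0200 bits. ✓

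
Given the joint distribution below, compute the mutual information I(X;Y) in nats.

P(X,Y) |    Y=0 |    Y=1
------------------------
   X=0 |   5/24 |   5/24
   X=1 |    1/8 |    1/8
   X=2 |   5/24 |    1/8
0.0071 nats

Mutual information: I(X;Y) = H(X) + H(Y) - H(X,Y)

Marginals:
P(X) = (5/12, 1/4, 1/3), H(X) = 1.0776 nats
P(Y) = (13/24, 11/24), H(Y) = 0.6897 nats

Joint entropy: H(X,Y) = 1.7602 nats

I(X;Y) = 1.0776 + 0.6897 - 1.7602 = 0.0071 nats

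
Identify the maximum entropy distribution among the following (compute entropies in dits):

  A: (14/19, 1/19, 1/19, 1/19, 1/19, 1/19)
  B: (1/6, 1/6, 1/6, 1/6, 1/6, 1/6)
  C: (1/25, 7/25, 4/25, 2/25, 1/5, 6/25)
B

For a discrete distribution over n outcomes, entropy is maximized by the uniform distribution.

Computing entropies:
H(A) = 0.4342 dits
H(B) = 0.7782 dits
H(C) = 0.7144 dits

The uniform distribution (where all probabilities equal 1/6) achieves the maximum entropy of log_10(6) = 0.7782 dits.

Distribution B has the highest entropy.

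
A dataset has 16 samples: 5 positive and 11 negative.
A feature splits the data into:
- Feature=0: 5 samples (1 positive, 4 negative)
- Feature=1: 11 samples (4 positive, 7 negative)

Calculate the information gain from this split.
0.0203 bits

Information Gain = H(Y) - H(Y|Feature)

Before split:
P(positive) = 5/16 = 0.3125
H(Y) = 0.8960 bits

After split:
Feature=0: H = 0.7219 bits (weight = 5/16)
Feature=1: H = 0.9457 bits (weight = 11/16)
H(Y|Feature) = (5/16)×0.7219 + (11/16)×0.9457 = 0.8757 bits

Information Gain = 0.8960 - 0.8757 = 0.0203 bits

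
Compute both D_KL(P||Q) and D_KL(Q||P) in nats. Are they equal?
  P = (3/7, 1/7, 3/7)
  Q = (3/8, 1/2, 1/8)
D_KL(P||Q) = 0.4063, D_KL(Q||P) = 0.4223

KL divergence is not symmetric: D_KL(P||Q) ≠ D_KL(Q||P) in general.

D_KL(P||Q) = 0.4063 nats
D_KL(Q||P) = 0.4223 nats

No, they are not equal!

This asymmetry is why KL divergence is not a true distance metric.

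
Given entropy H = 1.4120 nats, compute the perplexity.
4.1042

Perplexity is e^H (or exp(H) for natural log).

H = 1.4120 nats
Perplexity = e^1.4120 = 4.1042

Interpretation: The model's uncertainty is equivalent to choosing uniformly among 4.1 options.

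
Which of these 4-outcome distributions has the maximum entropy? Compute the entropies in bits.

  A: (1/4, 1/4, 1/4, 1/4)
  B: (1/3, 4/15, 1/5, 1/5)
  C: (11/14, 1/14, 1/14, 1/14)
A

For a discrete distribution over n outcomes, entropy is maximized by the uniform distribution.

Computing entropies:
H(A) = 2.0000 bits
H(B) = 1.9656 bits
H(C) = 1.0892 bits

The uniform distribution (where all probabilities equal 1/4) achieves the maximum entropy of log_2(4) = 2.0000 bits.

Distribution A has the highest entropy.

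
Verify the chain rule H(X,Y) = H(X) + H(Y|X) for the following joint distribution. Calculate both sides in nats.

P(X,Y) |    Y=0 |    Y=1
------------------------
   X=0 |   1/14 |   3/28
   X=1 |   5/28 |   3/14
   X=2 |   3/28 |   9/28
H(X,Y) = 1.6697, H(X) = 1.0378, H(Y|X) = 0.6319 (all in nats)

Chain rule: H(X,Y) = H(X) + H(Y|X)

Left side — joint entropy directly:
H(X,Y) = -Σ p(x,y) log p(x,y) = 1.6697 nats

Right side — compute H(Y|X) from the conditional distributions:
P(X) = (5/28, 11/28, 3/7), so H(X) = 1.0378 nats
H(Y|X) = Σ_x P(X=x) · H(Y|X=x):
  P(Y|X=0) = (2/5, 3/5), H(Y|X=0) = 0.6730, weight P(X=0) = 5/28
  P(Y|X=1) = (5/11, 6/11), H(Y|X=1) = 0.6890, weight P(X=1) = 11/28
  P(Y|X=2) = (1/4, 3/4), H(Y|X=2) = 0.5623, weight P(X=2) = 3/7
H(Y|X) = 0.6319 nats

H(X) + H(Y|X) = 1.0378 + 0.6319 = 1.6697 nats

Both sides equal 1.6697 nats. ✓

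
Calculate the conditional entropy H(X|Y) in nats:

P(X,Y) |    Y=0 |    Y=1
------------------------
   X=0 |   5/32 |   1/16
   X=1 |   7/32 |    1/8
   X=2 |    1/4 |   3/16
1.0546 nats

Using the chain rule: H(X|Y) = H(X,Y) - H(Y)

First, compute H(X,Y) = 1.7162 nats

Marginal P(Y) = (5/8, 3/8)
H(Y) = 0.6616 nats

H(X|Y) = H(X,Y) - H(Y) = 1.7162 - 0.6616 = 1.0546 nats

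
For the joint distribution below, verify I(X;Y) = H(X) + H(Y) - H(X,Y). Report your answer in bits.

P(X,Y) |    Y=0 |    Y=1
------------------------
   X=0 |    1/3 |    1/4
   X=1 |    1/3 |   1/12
I(X;Y) = 0.0428 bits

Mutual information has multiple equivalent forms:
- I(X;Y) = H(X) - H(X|Y)
- I(X;Y) = H(Y) - H(Y|X)
- I(X;Y) = H(X) + H(Y) - H(X,Y)

Computing all quantities:
H(X) = 0.9799, H(Y) = 0.9183, H(X,Y) = 1.8554
H(X|Y) = 0.9371, H(Y|X) = 0.8755

Verification:
H(X) - H(X|Y) = 0.9799 - 0.9371 = 0.0428
H(Y) - H(Y|X) = 0.9183 - 0.8755 = 0.0428
H(X) + H(Y) - H(X,Y) = 0.9799 + 0.9183 - 1.8554 = 0.0428

All forms give I(X;Y) = 0.0428 bits. ✓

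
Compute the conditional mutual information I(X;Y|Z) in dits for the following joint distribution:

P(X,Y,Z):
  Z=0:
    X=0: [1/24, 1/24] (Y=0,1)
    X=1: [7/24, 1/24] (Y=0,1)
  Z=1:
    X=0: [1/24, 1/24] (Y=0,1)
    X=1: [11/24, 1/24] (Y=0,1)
0.0274 dits

Conditional mutual information: I(X;Y|Z) = H(X|Z) + H(Y|Z) - H(X,Y|Z)

H(Z) = 0.2950
H(X,Z) = 0.4894 → H(X|Z) = 0.1944
H(Y,Z) = 0.4894 → H(Y|Z) = 0.1944
H(X,Y,Z) = 0.6564 → H(X,Y|Z) = 0.3614

I(X;Y|Z) = 0.1944 + 0.1944 - 0.3614 = 0.0274 dits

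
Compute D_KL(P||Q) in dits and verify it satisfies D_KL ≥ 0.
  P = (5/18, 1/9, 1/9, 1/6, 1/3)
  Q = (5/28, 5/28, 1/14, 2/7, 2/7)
0.0350 dits

KL divergence satisfies the Gibbs inequality: D_KL(P||Q) ≥ 0 for all distributions P, Q.

D_KL(P||Q) = Σ p(x) log(p(x)/q(x))
Term by term:
  x=0: 5/18 × log_10[(5/18)/(5/28)] = 0.0533
  x=1: 1/9 × log_10[(1/9)/(5/28)] = -0.0229
  x=2: 1/9 × log_10[(1/9)/(1/14)] = 0.0213
  x=3: 1/6 × log_10[(1/6)/(2/7)] = -0.0390
  x=4: 1/3 × log_10[(1/3)/(2/7)] = 0.0223
D_KL(P||Q) = 0.0350 dits

D_KL(P||Q) = 0.0350 ≥ 0 ✓

This non-negativity is a fundamental property: relative entropy cannot be negative because it measures how different Q is from P.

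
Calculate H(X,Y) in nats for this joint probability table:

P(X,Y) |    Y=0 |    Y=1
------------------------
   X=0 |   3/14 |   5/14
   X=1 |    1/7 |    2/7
1.3337 nats

Joint entropy is H(X,Y) = -Σ_{x,y} p(x,y) log p(x,y).

Summing over all non-zero entries:
H(X,Y) = -[3/14·log_e(3/14) + 5/14·log_e(5/14) + 1/7·log_e(1/7) + 2/7·log_e(2/7)]
H(X,Y) = 1.3337 nats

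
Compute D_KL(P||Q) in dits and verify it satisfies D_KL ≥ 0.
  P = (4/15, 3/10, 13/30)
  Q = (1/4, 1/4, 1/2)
0.0043 dits

KL divergence satisfies the Gibbs inequality: D_KL(P||Q) ≥ 0 for all distributions P, Q.

D_KL(P||Q) = Σ p(x) log(p(x)/q(x))
Term by term:
  x=0: 4/15 × log_10[(4/15)/(1/4)] = 0.0075
  x=1: 3/10 × log_10[(3/10)/(1/4)] = 0.0238
  x=2: 13/30 × log_10[(13/30)/(1/2)] = -0.0269
D_KL(P||Q) = 0.0043 dits

D_KL(P||Q) = 0.0043 ≥ 0 ✓

This non-negativity is a fundamental property: relative entropy cannot be negative because it measures how different Q is from P.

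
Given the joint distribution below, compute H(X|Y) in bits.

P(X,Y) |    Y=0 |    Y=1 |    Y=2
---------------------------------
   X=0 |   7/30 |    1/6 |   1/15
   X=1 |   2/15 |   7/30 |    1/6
0.9401 bits

Using the chain rule: H(X|Y) = H(X,Y) - H(Y)

First, compute H(X,Y) = 2.4895 bits

Marginal P(Y) = (11/30, 2/5, 7/30)
H(Y) = 1.5494 bits

H(X|Y) = H(X,Y) - H(Y) = 2.4895 - 1.5494 = 0.9401 bits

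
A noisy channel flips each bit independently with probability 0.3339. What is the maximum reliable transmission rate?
0.0811 bits

For a binary symmetric channel (BSC) with error probability p:
Capacity C = 1 - H(p) bits per symbol

where H(p) = -p log₂(p) - (1-p) log₂(1-p) is the binary entropy function.

H(0.3339) = 0.9189 bits
C = 1 - 0.9189 = 0.0811 bits per symbol

This means we can reliably transmit up to 0.0811 bits of information per channel use.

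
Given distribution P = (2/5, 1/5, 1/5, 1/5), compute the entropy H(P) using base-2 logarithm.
1.9219 bits

Shannon entropy is H(X) = -Σ p(x) log p(x).

For P = (2/5, 1/5, 1/5, 1/5):
H = -2/5 × log_2(2/5) -1/5 × log_2(1/5) -1/5 × log_2(1/5) -1/5 × log_2(1/5)
H = 1.9219 bits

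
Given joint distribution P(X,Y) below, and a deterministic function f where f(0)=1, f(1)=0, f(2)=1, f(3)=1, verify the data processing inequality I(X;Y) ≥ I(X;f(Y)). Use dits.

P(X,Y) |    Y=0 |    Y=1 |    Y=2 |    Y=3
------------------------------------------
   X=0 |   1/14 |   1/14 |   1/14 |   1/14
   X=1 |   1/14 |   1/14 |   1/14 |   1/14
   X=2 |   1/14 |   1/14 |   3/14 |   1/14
I(X;Y) = 0.0145, I(X;f(Y)) = 0.0022, inequality holds: 0.0145 ≥ 0.0022

Data Processing Inequality: For any Markov chain X → Y → Z, we have I(X;Y) ≥ I(X;Z).

Here Z = f(Y) is a deterministic function of Y, forming X → Y → Z.

Original I(X;Y) = 0.0145 dits

After applying f:
P(X,Z) where Z=f(Y):
- P(X,Z=0) = P(X,Y=1)
- P(X,Z=1) = P(X,Y=0) + P(X,Y=2) + P(X,Y=3)

I(X;Z) = I(X;f(Y)) = 0.0022 dits

Verification: 0.0145 ≥ 0.0022 ✓

Information cannot be created by processing; the function f can only lose information about X.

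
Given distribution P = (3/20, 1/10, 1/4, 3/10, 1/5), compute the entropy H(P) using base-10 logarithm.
0.6708 dits

Shannon entropy is H(X) = -Σ p(x) log p(x).

For P = (3/20, 1/10, 1/4, 3/10, 1/5):
H = -3/20 × log_10(3/20) -1/10 × log_10(1/10) -1/4 × log_10(1/4) -3/10 × log_10(3/10) -1/5 × log_10(1/5)
H = 0.6708 dits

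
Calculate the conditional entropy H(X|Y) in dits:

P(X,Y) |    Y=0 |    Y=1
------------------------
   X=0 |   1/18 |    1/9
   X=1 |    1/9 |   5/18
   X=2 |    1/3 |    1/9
0.4004 dits

Using the chain rule: H(X|Y) = H(X,Y) - H(Y)

First, compute H(X,Y) = 0.7014 dits

Marginal P(Y) = (1/2, 1/2)
H(Y) = 0.3010 dits

H(X|Y) = H(X,Y) - H(Y) = 0.7014 - 0.3010 = 0.4004 dits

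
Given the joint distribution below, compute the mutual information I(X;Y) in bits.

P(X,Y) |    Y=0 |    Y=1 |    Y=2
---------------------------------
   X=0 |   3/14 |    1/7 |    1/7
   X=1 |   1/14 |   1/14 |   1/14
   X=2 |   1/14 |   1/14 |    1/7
0.0309 bits

Mutual information: I(X;Y) = H(X) + H(Y) - H(X,Y)

Marginals:
P(X) = (1/2, 3/14, 2/7), H(X) = 1.4926 bits
P(Y) = (5/14, 2/7, 5/14), H(Y) = 1.5774 bits

Joint entropy: H(X,Y) = 3.0391 bits

I(X;Y) = 1.4926 + 1.5774 - 3.0391 = 0.0309 bits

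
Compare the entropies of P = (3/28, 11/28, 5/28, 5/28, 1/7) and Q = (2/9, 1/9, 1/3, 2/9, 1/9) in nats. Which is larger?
Q

Computing entropies in nats:
H(P) = 1.4996
H(Q) = 1.5230

Distribution Q has higher entropy.

Intuition: The distribution closer to uniform (more spread out) has higher entropy.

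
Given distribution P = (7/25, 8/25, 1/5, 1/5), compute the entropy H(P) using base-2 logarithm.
1.9690 bits

Shannon entropy is H(X) = -Σ p(x) log p(x).

For P = (7/25, 8/25, 1/5, 1/5):
H = -7/25 × log_2(7/25) -8/25 × log_2(8/25) -1/5 × log_2(1/5) -1/5 × log_2(1/5)
H = 1.9690 bits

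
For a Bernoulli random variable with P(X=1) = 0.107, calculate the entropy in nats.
0.3402 nats

The binary entropy function is:
H(p) = -p log(p) - (1-p) log(1-p)

H(0.107) = -0.107 × log_e(0.107) - 0.893 × log_e(0.893)
H(0.107) = 0.3402 nats

Note: Binary entropy is maximized at p=0.5 (H=1 bit) and minimized at p=0 or p=1 (H=0).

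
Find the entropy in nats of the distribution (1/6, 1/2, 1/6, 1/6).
1.2425 nats

Shannon entropy is H(X) = -Σ p(x) log p(x).

For P = (1/6, 1/2, 1/6, 1/6):
H = -1/6 × log_e(1/6) -1/2 × log_e(1/2) -1/6 × log_e(1/6) -1/6 × log_e(1/6)
H = 1.2425 nats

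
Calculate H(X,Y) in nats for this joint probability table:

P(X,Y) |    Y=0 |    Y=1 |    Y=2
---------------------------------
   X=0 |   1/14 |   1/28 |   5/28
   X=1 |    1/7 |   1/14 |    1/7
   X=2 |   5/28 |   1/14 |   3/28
2.0951 nats

Joint entropy is H(X,Y) = -Σ_{x,y} p(x,y) log p(x,y).

Summing over all non-zero entries:
H(X,Y) = -[1/14·log_e(1/14) + 1/28·log_e(1/28) + 5/28·log_e(5/28) + 1/7·log_e(1/7) + 1/14·log_e(1/14) + 1/7·log_e(1/7) + 5/28·log_e(5/28) + 1/14·log_e(1/14) + 3/28·log_e(3/28)]
H(X,Y) = 2.0951 nats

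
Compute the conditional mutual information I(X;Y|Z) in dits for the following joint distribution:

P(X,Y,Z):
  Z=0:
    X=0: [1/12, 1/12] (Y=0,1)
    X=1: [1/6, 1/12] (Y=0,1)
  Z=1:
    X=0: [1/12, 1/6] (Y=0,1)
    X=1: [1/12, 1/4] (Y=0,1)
0.0036 dits

Conditional mutual information: I(X;Y|Z) = H(X|Z) + H(Y|Z) - H(X,Y|Z)

H(Z) = 0.2950
H(X,Z) = 0.5898 → H(X|Z) = 0.2948
H(Y,Z) = 0.5683 → H(Y|Z) = 0.2734
H(X,Y,Z) = 0.8596 → H(X,Y|Z) = 0.5646

I(X;Y|Z) = 0.2948 + 0.2734 - 0.5646 = 0.0036 dits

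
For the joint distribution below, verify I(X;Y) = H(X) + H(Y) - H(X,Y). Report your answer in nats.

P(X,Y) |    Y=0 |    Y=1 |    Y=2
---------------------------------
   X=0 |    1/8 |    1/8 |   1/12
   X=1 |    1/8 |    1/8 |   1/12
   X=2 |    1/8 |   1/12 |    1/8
I(X;Y) = 0.0112 nats

Mutual information has multiple equivalent forms:
- I(X;Y) = H(X) - H(X|Y)
- I(X;Y) = H(Y) - H(Y|X)
- I(X;Y) = H(X) + H(Y) - H(X,Y)

Computing all quantities:
H(X) = 1.0986, H(Y) = 1.0934, H(X,Y) = 2.1808
H(X|Y) = 1.0874, H(Y|X) = 1.0822

Verification:
H(X) - H(X|Y) = 1.0986 - 1.0874 = 0.0112
H(Y) - H(Y|X) = 1.0934 - 1.0822 = 0.0112
H(X) + H(Y) - H(X,Y) = 1.0986 + 1.0934 - 2.1808 = 0.0112

All forms give I(X;Y) = 0.0112 nats. ✓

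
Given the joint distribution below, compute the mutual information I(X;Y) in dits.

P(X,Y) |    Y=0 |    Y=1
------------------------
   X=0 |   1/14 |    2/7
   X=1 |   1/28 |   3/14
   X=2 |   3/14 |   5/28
0.0330 dits

Mutual information: I(X;Y) = H(X) + H(Y) - H(X,Y)

Marginals:
P(X) = (5/14, 1/4, 11/28), H(X) = 0.4696 dits
P(Y) = (9/28, 19/28), H(Y) = 0.2727 dits

Joint entropy: H(X,Y) = 0.7093 dits

I(X;Y) = 0.4696 + 0.2727 - 0.7093 = 0.0330 dits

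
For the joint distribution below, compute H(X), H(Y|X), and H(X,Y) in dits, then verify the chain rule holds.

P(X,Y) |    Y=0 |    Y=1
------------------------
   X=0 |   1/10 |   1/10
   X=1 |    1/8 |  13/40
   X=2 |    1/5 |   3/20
H(X,Y) = 0.7349, H(X) = 0.4554, H(Y|X) = 0.2795 (all in dits)

Chain rule: H(X,Y) = H(X) + H(Y|X)

Left side — joint entropy directly:
H(X,Y) = -Σ p(x,y) log p(x,y) = 0.7349 dits

Right side — compute H(Y|X) from the conditional distributions:
P(X) = (1/5, 9/20, 7/20), so H(X) = 0.4554 dits
H(Y|X) = Σ_x P(X=x) · H(Y|X=x):
  P(Y|X=0) = (1/2, 1/2), H(Y|X=0) = 0.3010, weight P(X=0) = 1/5
  P(Y|X=1) = (5/18, 13/18), H(Y|X=1) = 0.2566, weight P(X=1) = 9/20
  P(Y|X=2) = (4/7, 3/7), H(Y|X=2) = 0.2966, weight P(X=2) = 7/20
H(Y|X) = 0.2795 dits

H(X) + H(Y|X) = 0.4554 + 0.2795 = 0.7349 dits

Both sides equal 0.7349 dits. ✓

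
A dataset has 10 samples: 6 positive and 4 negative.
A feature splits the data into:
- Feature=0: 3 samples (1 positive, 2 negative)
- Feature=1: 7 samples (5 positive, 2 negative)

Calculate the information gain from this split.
0.0913 bits

Information Gain = H(Y) - H(Y|Feature)

Before split:
P(positive) = 6/10 = 0.6000
H(Y) = 0.9710 bits

After split:
Feature=0: H = 0.9183 bits (weight = 3/10)
Feature=1: H = 0.8631 bits (weight = 7/10)
H(Y|Feature) = (3/10)×0.9183 + (7/10)×0.8631 = 0.8797 bits

Information Gain = 0.9710 - 0.8797 = 0.0913 bits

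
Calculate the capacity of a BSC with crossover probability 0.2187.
0.2422 bits

For a binary symmetric channel (BSC) with error probability p:
Capacity C = 1 - H(p) bits per symbol

where H(p) = -p log₂(p) - (1-p) log₂(1-p) is the binary entropy function.

H(0.2187) = 0.7578 bits
C = 1 - 0.7578 = 0.2422 bits per symbol

This means we can reliably transmit up to 0.2422 bits of information per channel use.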